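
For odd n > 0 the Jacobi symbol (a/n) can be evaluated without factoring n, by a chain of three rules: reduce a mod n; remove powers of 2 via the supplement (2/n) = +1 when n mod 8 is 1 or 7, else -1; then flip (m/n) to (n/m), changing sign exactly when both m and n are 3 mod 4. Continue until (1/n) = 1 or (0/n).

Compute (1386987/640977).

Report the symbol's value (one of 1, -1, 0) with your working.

(1386987/640977) = (105033/640977)   [reduce mod 640977]
reciprocity: (105033/640977) = +1·(640977/105033) since 105033 mod 4 = 1, 640977 mod 4 = 1; sign now +1
(640977/105033) = (10779/105033)   [reduce mod 105033]
reciprocity: (10779/105033) = +1·(105033/10779) since 10779 mod 4 = 3, 105033 mod 4 = 1; sign now +1
(105033/10779) = (8022/10779)   [reduce mod 10779]
8022 = 2^1·4011; (2/10779) = -1 since 10779 mod 8 = 3, so (8022/10779) = (-1)^1·(4011/10779); sign now -1
reciprocity: (4011/10779) = -1·(10779/4011) since 4011 mod 4 = 3, 10779 mod 4 = 3; sign now +1
(10779/4011) = (2757/4011)   [reduce mod 4011]
reciprocity: (2757/4011) = +1·(4011/2757) since 2757 mod 4 = 1, 4011 mod 4 = 3; sign now +1
(4011/2757) = (1254/2757)   [reduce mod 2757]
1254 = 2^1·627; (2/2757) = -1 since 2757 mod 8 = 5, so (1254/2757) = (-1)^1·(627/2757); sign now -1
reciprocity: (627/2757) = +1·(2757/627) since 627 mod 4 = 3, 2757 mod 4 = 1; sign now -1
(2757/627) = (249/627)   [reduce mod 627]
reciprocity: (249/627) = +1·(627/249) since 249 mod 4 = 1, 627 mod 4 = 3; sign now -1
(627/249) = (129/249)   [reduce mod 249]
reciprocity: (129/249) = +1·(249/129) since 129 mod 4 = 1, 249 mod 4 = 1; sign now -1
(249/129) = (120/129)   [reduce mod 129]
120 = 2^3·15; (2/129) = +1 since 129 mod 8 = 1, so (120/129) = (+1)^3·(15/129); sign now -1
reciprocity: (15/129) = +1·(129/15) since 15 mod 4 = 3, 129 mod 4 = 1; sign now -1
(129/15) = (9/15)   [reduce mod 15]
reciprocity: (9/15) = +1·(15/9) since 9 mod 4 = 1, 15 mod 4 = 3; sign now -1
(15/9) = (6/9)   [reduce mod 9]
6 = 2^1·3; (2/9) = +1 since 9 mod 8 = 1, so (6/9) = (+1)^1·(3/9); sign now -1
reciprocity: (3/9) = +1·(9/3) since 3 mod 4 = 3, 9 mod 4 = 1; sign now -1
(9/3) = (0/3)   [reduce mod 3]
(0/3) = 0   [gcd(a, n) > 1]; final value = 0

0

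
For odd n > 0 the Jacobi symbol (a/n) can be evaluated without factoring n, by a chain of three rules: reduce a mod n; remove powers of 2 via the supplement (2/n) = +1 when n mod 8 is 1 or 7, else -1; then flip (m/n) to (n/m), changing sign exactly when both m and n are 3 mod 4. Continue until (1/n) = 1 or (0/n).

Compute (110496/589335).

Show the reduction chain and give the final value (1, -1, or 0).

110496 = 2^5·3453; (2/589335) = +1 since 589335 mod 8 = 7, so (110496/589335) = (+1)^5·(3453/589335); sign now +1
reciprocity: (3453/589335) = +1·(589335/3453) since 3453 mod 4 = 1, 589335 mod 4 = 3; sign now +1
(589335/3453) = (2325/3453)   [reduce mod 3453]
reciprocity: (2325/3453) = +1·(3453/2325) since 2325 mod 4 = 1, 3453 mod 4 = 1; sign now +1
(3453/2325) = (1128/2325)   [reduce mod 2325]
1128 = 2^3·141; (2/2325) = -1 since 2325 mod 8 = 5, so (1128/2325) = (-1)^3·(141/2325); sign now -1
reciprocity: (141/2325) = +1·(2325/141) since 141 mod 4 = 1, 2325 mod 4 = 1; sign now -1
(2325/141) = (69/141)   [reduce mod 141]
reciprocity: (69/141) = +1·(141/69) since 69 mod 4 = 1, 141 mod 4 = 1; sign now -1
(141/69) = (3/69)   [reduce mod 69]
reciprocity: (3/69) = +1·(69/3) since 3 mod 4 = 3, 69 mod 4 = 1; sign now -1
(69/3) = (0/3)   [reduce mod 3]
(0/3) = 0   [gcd(a, n) > 1]; final value = 0

0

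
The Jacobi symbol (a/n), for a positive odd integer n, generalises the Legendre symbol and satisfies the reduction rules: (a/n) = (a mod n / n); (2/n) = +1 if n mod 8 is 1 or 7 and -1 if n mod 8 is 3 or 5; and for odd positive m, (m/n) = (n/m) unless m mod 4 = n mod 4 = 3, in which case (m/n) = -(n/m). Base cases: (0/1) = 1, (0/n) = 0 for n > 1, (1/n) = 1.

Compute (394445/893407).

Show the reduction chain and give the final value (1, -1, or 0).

1

reciprocity: (394445/893407) = +1·(893407/394445) since 394445 mod 4 = 1, 893407 mod 4 = 3; sign now +1
(893407/394445) = (104517/394445)   [reduce mod 394445]
reciprocity: (104517/394445) = +1·(394445/104517) since 104517 mod 4 = 1, 394445 mod 4 = 1; sign now +1
(394445/104517) = (80894/104517)   [reduce mod 104517]
80894 = 2^1·40447; (2/104517) = -1 since 104517 mod 8 = 5, so (80894/104517) = (-1)^1·(40447/104517); sign now -1
reciprocity: (40447/104517) = +1·(104517/40447) since 40447 mod 4 = 3, 104517 mod 4 = 1; sign now -1
(104517/40447) = (23623/40447)   [reduce mod 40447]
reciprocity: (23623/40447) = -1·(40447/23623) since 23623 mod 4 = 3, 40447 mod 4 = 3; sign now +1
(40447/23623) = (16824/23623)   [reduce mod 23623]
16824 = 2^3·2103; (2/23623) = +1 since 23623 mod 8 = 7, so (16824/23623) = (+1)^3·(2103/23623); sign now +1
reciprocity: (2103/23623) = -1·(23623/2103) since 2103 mod 4 = 3, 23623 mod 4 = 3; sign now -1
(23623/2103) = (490/2103)   [reduce mod 2103]
490 = 2^1·245; (2/2103) = +1 since 2103 mod 8 = 7, so (490/2103) = (+1)^1·(245/2103); sign now -1
reciprocity: (245/2103) = +1·(2103/245) since 245 mod 4 = 1, 2103 mod 4 = 3; sign now -1
(2103/245) = (143/245)   [reduce mod 245]
reciprocity: (143/245) = +1·(245/143) since 143 mod 4 = 3, 245 mod 4 = 1; sign now -1
(245/143) = (102/143)   [reduce mod 143]
102 = 2^1·51; (2/143) = +1 since 143 mod 8 = 7, so (102/143) = (+1)^1·(51/143); sign now -1
reciprocity: (51/143) = -1·(143/51) since 51 mod 4 = 3, 143 mod 4 = 3; sign now +1
(143/51) = (41/51)   [reduce mod 51]
reciprocity: (41/51) = +1·(51/41) since 41 mod 4 = 1, 51 mod 4 = 3; sign now +1
(51/41) = (10/41)   [reduce mod 41]
10 = 2^1·5; (2/41) = +1 since 41 mod 8 = 1, so (10/41) = (+1)^1·(5/41); sign now +1
reciprocity: (5/41) = +1·(41/5) since 5 mod 4 = 1, 41 mod 4 = 1; sign now +1
(41/5) = (1/5)   [reduce mod 5]
(1/5) = 1; final value = sign = +1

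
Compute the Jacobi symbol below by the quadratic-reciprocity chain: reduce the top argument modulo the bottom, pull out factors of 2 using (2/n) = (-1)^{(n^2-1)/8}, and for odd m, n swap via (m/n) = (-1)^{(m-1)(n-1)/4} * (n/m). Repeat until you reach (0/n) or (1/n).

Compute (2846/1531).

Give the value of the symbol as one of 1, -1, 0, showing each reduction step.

-1

(2846/1531): 2846 mod 1531 = 1315, so (2846/1531) = (1315/1531)
flip (1315/1531) -> (1531/1315): both odd, 1315 mod 4 = 3, 1531 mod 4 = 3, so the flip contributes -1; sign now -1
(1531/1315): 1531 mod 1315 = 216, so (1531/1315) = (216/1315)
factor out 2^3: 216 = 2^3·27; with 1315 mod 8 = 3, (2/1315) = -1; sign now +1; continue with (27/1315)
flip (27/1315) -> (1315/27): both odd, 27 mod 4 = 3, 1315 mod 4 = 3, so the flip contributes -1; sign now -1
(1315/27): 1315 mod 27 = 19, so (1315/27) = (19/27)
flip (19/27) -> (27/19): both odd, 19 mod 4 = 3, 27 mod 4 = 3, so the flip contributes -1; sign now +1
(27/19): 27 mod 19 = 8, so (27/19) = (8/19)
factor out 2^3: 8 = 2^3·1; with 19 mod 8 = 3, (2/19) = -1; sign now -1; continue with (1/19)
reached (1/19) = 1, so the symbol is -1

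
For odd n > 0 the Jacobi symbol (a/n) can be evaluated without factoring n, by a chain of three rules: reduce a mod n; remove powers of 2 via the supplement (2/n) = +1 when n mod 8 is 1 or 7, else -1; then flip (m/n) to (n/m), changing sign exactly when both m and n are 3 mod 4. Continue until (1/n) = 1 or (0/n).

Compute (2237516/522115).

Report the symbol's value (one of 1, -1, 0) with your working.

-1

(2237516/522115) = (149056/522115)   [reduce mod 522115]
149056 = 2^6·2329; (2/522115) = -1 since 522115 mod 8 = 3, so (149056/522115) = (-1)^6·(2329/522115); sign now +1
reciprocity: (2329/522115) = +1·(522115/2329) since 2329 mod 4 = 1, 522115 mod 4 = 3; sign now +1
(522115/2329) = (419/2329)   [reduce mod 2329]
reciprocity: (419/2329) = +1·(2329/419) since 419 mod 4 = 3, 2329 mod 4 = 1; sign now +1
(2329/419) = (234/419)   [reduce mod 419]
234 = 2^1·117; (2/419) = -1 since 419 mod 8 = 3, so (234/419) = (-1)^1·(117/419); sign now -1
reciprocity: (117/419) = +1·(419/117) since 117 mod 4 = 1, 419 mod 4 = 3; sign now -1
(419/117) = (68/117)   [reduce mod 117]
68 = 2^2·17; (2/117) = -1 since 117 mod 8 = 5, so (68/117) = (-1)^2·(17/117); sign now -1
reciprocity: (17/117) = +1·(117/17) since 17 mod 4 = 1, 117 mod 4 = 1; sign now -1
(117/17) = (15/17)   [reduce mod 17]
reciprocity: (15/17) = +1·(17/15) since 15 mod 4 = 3, 17 mod 4 = 1; sign now -1
(17/15) = (2/15)   [reduce mod 15]
2 = 2^1·1; (2/15) = +1 since 15 mod 8 = 7, so (2/15) = (+1)^1·(1/15); sign now -1
(1/15) = 1; final value = sign = -1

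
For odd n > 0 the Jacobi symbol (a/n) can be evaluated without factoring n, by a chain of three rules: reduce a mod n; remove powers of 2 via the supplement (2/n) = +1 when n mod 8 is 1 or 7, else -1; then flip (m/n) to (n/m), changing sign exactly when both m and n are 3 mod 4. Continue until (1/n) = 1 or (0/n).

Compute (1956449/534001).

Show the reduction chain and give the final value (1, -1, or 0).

(1956449/534001) = (354446/534001)   [reduce mod 534001]
354446 = 2^1·177223; (2/534001) = +1 since 534001 mod 8 = 1, so (354446/534001) = (+1)^1·(177223/534001); sign now +1
reciprocity: (177223/534001) = +1·(534001/177223) since 177223 mod 4 = 3, 534001 mod 4 = 1; sign now +1
(534001/177223) = (2332/177223)   [reduce mod 177223]
2332 = 2^2·583; (2/177223) = +1 since 177223 mod 8 = 7, so (2332/177223) = (+1)^2·(583/177223); sign now +1
reciprocity: (583/177223) = -1·(177223/583) since 583 mod 4 = 3, 177223 mod 4 = 3; sign now -1
(177223/583) = (574/583)   [reduce mod 583]
574 = 2^1·287; (2/583) = +1 since 583 mod 8 = 7, so (574/583) = (+1)^1·(287/583); sign now -1
reciprocity: (287/583) = -1·(583/287) since 287 mod 4 = 3, 583 mod 4 = 3; sign now +1
(583/287) = (9/287)   [reduce mod 287]
reciprocity: (9/287) = +1·(287/9) since 9 mod 4 = 1, 287 mod 4 = 3; sign now +1
(287/9) = (8/9)   [reduce mod 9]
8 = 2^3·1; (2/9) = +1 since 9 mod 8 = 1, so (8/9) = (+1)^3·(1/9); sign now +1
(1/9) = 1; final value = sign = +1

1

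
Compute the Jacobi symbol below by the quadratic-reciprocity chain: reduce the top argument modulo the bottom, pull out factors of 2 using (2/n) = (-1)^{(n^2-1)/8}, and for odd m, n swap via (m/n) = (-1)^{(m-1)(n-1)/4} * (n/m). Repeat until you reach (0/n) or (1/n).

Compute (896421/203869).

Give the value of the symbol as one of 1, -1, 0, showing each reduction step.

(896421/203869) = (80945/203869)   [reduce mod 203869]
reciprocity: (80945/203869) = +1·(203869/80945) since 80945 mod 4 = 1, 203869 mod 4 = 1; sign now +1
(203869/80945) = (41979/80945)   [reduce mod 80945]
reciprocity: (41979/80945) = +1·(80945/41979) since 41979 mod 4 = 3, 80945 mod 4 = 1; sign now +1
(80945/41979) = (38966/41979)   [reduce mod 41979]
38966 = 2^1·19483; (2/41979) = -1 since 41979 mod 8 = 3, so (38966/41979) = (-1)^1·(19483/41979); sign now -1
reciprocity: (19483/41979) = -1·(41979/19483) since 19483 mod 4 = 3, 41979 mod 4 = 3; sign now +1
(41979/19483) = (3013/19483)   [reduce mod 19483]
reciprocity: (3013/19483) = +1·(19483/3013) since 3013 mod 4 = 1, 19483 mod 4 = 3; sign now +1
(19483/3013) = (1405/3013)   [reduce mod 3013]
reciprocity: (1405/3013) = +1·(3013/1405) since 1405 mod 4 = 1, 3013 mod 4 = 1; sign now +1
(3013/1405) = (203/1405)   [reduce mod 1405]
reciprocity: (203/1405) = +1·(1405/203) since 203 mod 4 = 3, 1405 mod 4 = 1; sign now +1
(1405/203) = (187/203)   [reduce mod 203]
reciprocity: (187/203) = -1·(203/187) since 187 mod 4 = 3, 203 mod 4 = 3; sign now -1
(203/187) = (16/187)   [reduce mod 187]
16 = 2^4·1; (2/187) = -1 since 187 mod 8 = 3, so (16/187) = (-1)^4·(1/187); sign now -1
(1/187) = 1; final value = sign = -1

-1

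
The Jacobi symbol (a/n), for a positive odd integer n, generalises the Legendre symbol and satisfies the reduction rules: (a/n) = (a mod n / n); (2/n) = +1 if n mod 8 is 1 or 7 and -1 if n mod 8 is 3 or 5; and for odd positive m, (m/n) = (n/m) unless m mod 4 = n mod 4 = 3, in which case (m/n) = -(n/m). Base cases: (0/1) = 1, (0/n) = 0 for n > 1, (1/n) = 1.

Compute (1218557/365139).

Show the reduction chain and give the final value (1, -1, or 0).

(1218557/365139) = (123140/365139)   [reduce mod 365139]
123140 = 2^2·30785; (2/365139) = -1 since 365139 mod 8 = 3, so (123140/365139) = (-1)^2·(30785/365139); sign now +1
reciprocity: (30785/365139) = +1·(365139/30785) since 30785 mod 4 = 1, 365139 mod 4 = 3; sign now +1
(365139/30785) = (26504/30785)   [reduce mod 30785]
26504 = 2^3·3313; (2/30785) = +1 since 30785 mod 8 = 1, so (26504/30785) = (+1)^3·(3313/30785); sign now +1
reciprocity: (3313/30785) = +1·(30785/3313) since 3313 mod 4 = 1, 30785 mod 4 = 1; sign now +1
(30785/3313) = (968/3313)   [reduce mod 3313]
968 = 2^3·121; (2/3313) = +1 since 3313 mod 8 = 1, so (968/3313) = (+1)^3·(121/3313); sign now +1
reciprocity: (121/3313) = +1·(3313/121) since 121 mod 4 = 1, 3313 mod 4 = 1; sign now +1
(3313/121) = (46/121)   [reduce mod 121]
46 = 2^1·23; (2/121) = +1 since 121 mod 8 = 1, so (46/121) = (+1)^1·(23/121); sign now +1
reciprocity: (23/121) = +1·(121/23) since 23 mod 4 = 3, 121 mod 4 = 1; sign now +1
(121/23) = (6/23)   [reduce mod 23]
6 = 2^1·3; (2/23) = +1 since 23 mod 8 = 7, so (6/23) = (+1)^1·(3/23); sign now +1
reciprocity: (3/23) = -1·(23/3) since 3 mod 4 = 3, 23 mod 4 = 3; sign now -1
(23/3) = (2/3)   [reduce mod 3]
2 = 2^1·1; (2/3) = -1 since 3 mod 8 = 3, so (2/3) = (-1)^1·(1/3); sign now +1
(1/3) = 1; final value = sign = +1

1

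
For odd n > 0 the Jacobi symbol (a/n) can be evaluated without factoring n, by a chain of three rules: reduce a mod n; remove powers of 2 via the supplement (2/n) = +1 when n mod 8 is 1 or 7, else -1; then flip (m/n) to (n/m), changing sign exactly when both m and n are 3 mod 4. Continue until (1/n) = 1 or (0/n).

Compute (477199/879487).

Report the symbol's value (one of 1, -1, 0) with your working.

flip (477199/879487) -> (879487/477199): both odd, 477199 mod 4 = 3, 879487 mod 4 = 3, so the flip contributes -1; sign now -1
(879487/477199): 879487 mod 477199 = 402288, so (879487/477199) = (402288/477199)
factor out 2^4: 402288 = 2^4·25143; with 477199 mod 8 = 7, (2/477199) = +1; sign now -1; continue with (25143/477199)
flip (25143/477199) -> (477199/25143): both odd, 25143 mod 4 = 3, 477199 mod 4 = 3, so the flip contributes -1; sign now +1
(477199/25143): 477199 mod 25143 = 24625, so (477199/25143) = (24625/25143)
flip (24625/25143) -> (25143/24625): both odd, 24625 mod 4 = 1, 25143 mod 4 = 3, so the flip contributes +1; sign now +1
(25143/24625): 25143 mod 24625 = 518, so (25143/24625) = (518/24625)
factor out 2^1: 518 = 2^1·259; with 24625 mod 8 = 1, (2/24625) = +1; sign now +1; continue with (259/24625)
flip (259/24625) -> (24625/259): both odd, 259 mod 4 = 3, 24625 mod 4 = 1, so the flip contributes +1; sign now +1
(24625/259): 24625 mod 259 = 20, so (24625/259) = (20/259)
factor out 2^2: 20 = 2^2·5; with 259 mod 8 = 3, (2/259) = -1; sign now +1; continue with (5/259)
flip (5/259) -> (259/5): both odd, 5 mod 4 = 1, 259 mod 4 = 3, so the flip contributes +1; sign now +1
(259/5): 259 mod 5 = 4, so (259/5) = (4/5)
factor out 2^2: 4 = 2^2·1; with 5 mod 8 = 5, (2/5) = -1; sign now +1; continue with (1/5)
reached (1/5) = 1, so the symbol is +1

1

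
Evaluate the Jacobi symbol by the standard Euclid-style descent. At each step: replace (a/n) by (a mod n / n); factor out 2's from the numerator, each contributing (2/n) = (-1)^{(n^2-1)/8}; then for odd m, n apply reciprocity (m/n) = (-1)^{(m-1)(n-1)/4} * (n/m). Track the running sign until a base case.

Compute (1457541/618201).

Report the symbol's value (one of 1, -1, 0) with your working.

(1457541/618201): 1457541 mod 618201 = 221139, so (1457541/618201) = (221139/618201)
flip (221139/618201) -> (618201/221139): both odd, 221139 mod 4 = 3, 618201 mod 4 = 1, so the flip contributes +1; sign now +1
(618201/221139): 618201 mod 221139 = 175923, so (618201/221139) = (175923/221139)
flip (175923/221139) -> (221139/175923): both odd, 175923 mod 4 = 3, 221139 mod 4 = 3, so the flip contributes -1; sign now -1
(221139/175923): 221139 mod 175923 = 45216, so (221139/175923) = (45216/175923)
factor out 2^5: 45216 = 2^5·1413; with 175923 mod 8 = 3, (2/175923) = -1; sign now +1; continue with (1413/175923)
flip (1413/175923) -> (175923/1413): both odd, 1413 mod 4 = 1, 175923 mod 4 = 3, so the flip contributes +1; sign now +1
(175923/1413): 175923 mod 1413 = 711, so (175923/1413) = (711/1413)
flip (711/1413) -> (1413/711): both odd, 711 mod 4 = 3, 1413 mod 4 = 1, so the flip contributes +1; sign now +1
(1413/711): 1413 mod 711 = 702, so (1413/711) = (702/711)
factor out 2^1: 702 = 2^1·351; with 711 mod 8 = 7, (2/711) = +1; sign now +1; continue with (351/711)
flip (351/711) -> (711/351): both odd, 351 mod 4 = 3, 711 mod 4 = 3, so the flip contributes -1; sign now -1
(711/351): 711 mod 351 = 9, so (711/351) = (9/351)
flip (9/351) -> (351/9): both odd, 9 mod 4 = 1, 351 mod 4 = 3, so the flip contributes +1; sign now -1
(351/9): 351 mod 9 = 0, so (351/9) = (0/9)
reached (0/9); gcd(a, n) > 1, so (0/9) = 0 and the symbol is 0

0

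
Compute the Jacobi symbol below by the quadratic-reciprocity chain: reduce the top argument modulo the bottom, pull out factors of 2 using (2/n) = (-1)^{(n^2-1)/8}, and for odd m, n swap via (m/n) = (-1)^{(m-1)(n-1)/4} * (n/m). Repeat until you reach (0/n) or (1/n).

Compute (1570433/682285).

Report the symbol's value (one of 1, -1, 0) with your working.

1

(1570433/682285) = (205863/682285)   [reduce mod 682285]
reciprocity: (205863/682285) = +1·(682285/205863) since 205863 mod 4 = 3, 682285 mod 4 = 1; sign now +1
(682285/205863) = (64696/205863)   [reduce mod 205863]
64696 = 2^3·8087; (2/205863) = +1 since 205863 mod 8 = 7, so (64696/205863) = (+1)^3·(8087/205863); sign now +1
reciprocity: (8087/205863) = -1·(205863/8087) since 8087 mod 4 = 3, 205863 mod 4 = 3; sign now -1
(205863/8087) = (3688/8087)   [reduce mod 8087]
3688 = 2^3·461; (2/8087) = +1 since 8087 mod 8 = 7, so (3688/8087) = (+1)^3·(461/8087); sign now -1
reciprocity: (461/8087) = +1·(8087/461) since 461 mod 4 = 1, 8087 mod 4 = 3; sign now -1
(8087/461) = (250/461)   [reduce mod 461]
250 = 2^1·125; (2/461) = -1 since 461 mod 8 = 5, so (250/461) = (-1)^1·(125/461); sign now +1
reciprocity: (125/461) = +1·(461/125) since 125 mod 4 = 1, 461 mod 4 = 1; sign now +1
(461/125) = (86/125)   [reduce mod 125]
86 = 2^1·43; (2/125) = -1 since 125 mod 8 = 5, so (86/125) = (-1)^1·(43/125); sign now -1
reciprocity: (43/125) = +1·(125/43) since 43 mod 4 = 3, 125 mod 4 = 1; sign now -1
(125/43) = (39/43)   [reduce mod 43]
reciprocity: (39/43) = -1·(43/39) since 39 mod 4 = 3, 43 mod 4 = 3; sign now +1
(43/39) = (4/39)   [reduce mod 39]
4 = 2^2·1; (2/39) = +1 since 39 mod 8 = 7, so (4/39) = (+1)^2·(1/39); sign now +1
(1/39) = 1; final value = sign = +1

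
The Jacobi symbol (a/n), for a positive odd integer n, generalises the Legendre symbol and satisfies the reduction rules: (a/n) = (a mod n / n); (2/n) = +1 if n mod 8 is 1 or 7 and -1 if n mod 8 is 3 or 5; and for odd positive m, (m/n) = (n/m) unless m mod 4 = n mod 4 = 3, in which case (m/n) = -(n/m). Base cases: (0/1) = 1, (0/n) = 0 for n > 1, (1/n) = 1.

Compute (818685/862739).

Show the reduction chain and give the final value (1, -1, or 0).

-1

flip (818685/862739) -> (862739/818685): both odd, 818685 mod 4 = 1, 862739 mod 4 = 3, so the flip contributes +1; sign now +1
(862739/818685): 862739 mod 818685 = 44054, so (862739/818685) = (44054/818685)
factor out 2^1: 44054 = 2^1·22027; with 818685 mod 8 = 5, (2/818685) = -1; sign now -1; continue with (22027/818685)
flip (22027/818685) -> (818685/22027): both odd, 22027 mod 4 = 3, 818685 mod 4 = 1, so the flip contributes +1; sign now -1
(818685/22027): 818685 mod 22027 = 3686, so (818685/22027) = (3686/22027)
factor out 2^1: 3686 = 2^1·1843; with 22027 mod 8 = 3, (2/22027) = -1; sign now +1; continue with (1843/22027)
flip (1843/22027) -> (22027/1843): both odd, 1843 mod 4 = 3, 22027 mod 4 = 3, so the flip contributes -1; sign now -1
(22027/1843): 22027 mod 1843 = 1754, so (22027/1843) = (1754/1843)
factor out 2^1: 1754 = 2^1·877; with 1843 mod 8 = 3, (2/1843) = -1; sign now +1; continue with (877/1843)
flip (877/1843) -> (1843/877): both odd, 877 mod 4 = 1, 1843 mod 4 = 3, so the flip contributes +1; sign now +1
(1843/877): 1843 mod 877 = 89, so (1843/877) = (89/877)
flip (89/877) -> (877/89): both odd, 89 mod 4 = 1, 877 mod 4 = 1, so the flip contributes +1; sign now +1
(877/89): 877 mod 89 = 76, so (877/89) = (76/89)
factor out 2^2: 76 = 2^2·19; with 89 mod 8 = 1, (2/89) = +1; sign now +1; continue with (19/89)
flip (19/89) -> (89/19): both odd, 19 mod 4 = 3, 89 mod 4 = 1, so the flip contributes +1; sign now +1
(89/19): 89 mod 19 = 13, so (89/19) = (13/19)
flip (13/19) -> (19/13): both odd, 13 mod 4 = 1, 19 mod 4 = 3, so the flip contributes +1; sign now +1
(19/13): 19 mod 13 = 6, so (19/13) = (6/13)
factor out 2^1: 6 = 2^1·3; with 13 mod 8 = 5, (2/13) = -1; sign now -1; continue with (3/13)
flip (3/13) -> (13/3): both odd, 3 mod 4 = 3, 13 mod 4 = 1, so the flip contributes +1; sign now -1
(13/3): 13 mod 3 = 1, so (13/3) = (1/3)
reached (1/3) = 1, so the symbol is -1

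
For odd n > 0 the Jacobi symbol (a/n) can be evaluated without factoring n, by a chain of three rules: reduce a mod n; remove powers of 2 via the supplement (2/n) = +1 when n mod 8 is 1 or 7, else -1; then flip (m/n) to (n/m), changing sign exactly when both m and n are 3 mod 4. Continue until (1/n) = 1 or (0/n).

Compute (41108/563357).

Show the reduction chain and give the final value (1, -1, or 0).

1

factor out 2^2: 41108 = 2^2·10277; with 563357 mod 8 = 5, (2/563357) = -1; sign now +1; continue with (10277/563357)
flip (10277/563357) -> (563357/10277): both odd, 10277 mod 4 = 1, 563357 mod 4 = 1, so the flip contributes +1; sign now +1
(563357/10277): 563357 mod 10277 = 8399, so (563357/10277) = (8399/10277)
flip (8399/10277) -> (10277/8399): both odd, 8399 mod 4 = 3, 10277 mod 4 = 1, so the flip contributes +1; sign now +1
(10277/8399): 10277 mod 8399 = 1878, so (10277/8399) = (1878/8399)
factor out 2^1: 1878 = 2^1·939; with 8399 mod 8 = 7, (2/8399) = +1; sign now +1; continue with (939/8399)
flip (939/8399) -> (8399/939): both odd, 939 mod 4 = 3, 8399 mod 4 = 3, so the flip contributes -1; sign now -1
(8399/939): 8399 mod 939 = 887, so (8399/939) = (887/939)
flip (887/939) -> (939/887): both odd, 887 mod 4 = 3, 939 mod 4 = 3, so the flip contributes -1; sign now +1
(939/887): 939 mod 887 = 52, so (939/887) = (52/887)
factor out 2^2: 52 = 2^2·13; with 887 mod 8 = 7, (2/887) = +1; sign now +1; continue with (13/887)
flip (13/887) -> (887/13): both odd, 13 mod 4 = 1, 887 mod 4 = 3, so the flip contributes +1; sign now +1
(887/13): 887 mod 13 = 3, so (887/13) = (3/13)
flip (3/13) -> (13/3): both odd, 3 mod 4 = 3, 13 mod 4 = 1, so the flip contributes +1; sign now +1
(13/3): 13 mod 3 = 1, so (13/3) = (1/3)
reached (1/3) = 1, so the symbol is +1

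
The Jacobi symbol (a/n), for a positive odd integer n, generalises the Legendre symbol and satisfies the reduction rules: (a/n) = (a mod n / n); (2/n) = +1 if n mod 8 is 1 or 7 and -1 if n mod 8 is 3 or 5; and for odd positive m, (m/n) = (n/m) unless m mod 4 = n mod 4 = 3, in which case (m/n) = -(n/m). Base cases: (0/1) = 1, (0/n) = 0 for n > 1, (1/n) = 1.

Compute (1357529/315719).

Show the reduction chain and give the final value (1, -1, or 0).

(1357529/315719) = (94653/315719)   [reduce mod 315719]
reciprocity: (94653/315719) = +1·(315719/94653) since 94653 mod 4 = 1, 315719 mod 4 = 3; sign now +1
(315719/94653) = (31760/94653)   [reduce mod 94653]
31760 = 2^4·1985; (2/94653) = -1 since 94653 mod 8 = 5, so (31760/94653) = (-1)^4·(1985/94653); sign now +1
reciprocity: (1985/94653) = +1·(94653/1985) since 1985 mod 4 = 1, 94653 mod 4 = 1; sign now +1
(94653/1985) = (1358/1985)   [reduce mod 1985]
1358 = 2^1·679; (2/1985) = +1 since 1985 mod 8 = 1, so (1358/1985) = (+1)^1·(679/1985); sign now +1
reciprocity: (679/1985) = +1·(1985/679) since 679 mod 4 = 3, 1985 mod 4 = 1; sign now +1
(1985/679) = (627/679)   [reduce mod 679]
reciprocity: (627/679) = -1·(679/627) since 627 mod 4 = 3, 679 mod 4 = 3; sign now -1
(679/627) = (52/627)   [reduce mod 627]
52 = 2^2·13; (2/627) = -1 since 627 mod 8 = 3, so (52/627) = (-1)^2·(13/627); sign now -1
reciprocity: (13/627) = +1·(627/13) since 13 mod 4 = 1, 627 mod 4 = 3; sign now -1
(627/13) = (3/13)   [reduce mod 13]
reciprocity: (3/13) = +1·(13/3) since 3 mod 4 = 3, 13 mod 4 = 1; sign now -1
(13/3) = (1/3)   [reduce mod 3]
(1/3) = 1; final value = sign = -1

-1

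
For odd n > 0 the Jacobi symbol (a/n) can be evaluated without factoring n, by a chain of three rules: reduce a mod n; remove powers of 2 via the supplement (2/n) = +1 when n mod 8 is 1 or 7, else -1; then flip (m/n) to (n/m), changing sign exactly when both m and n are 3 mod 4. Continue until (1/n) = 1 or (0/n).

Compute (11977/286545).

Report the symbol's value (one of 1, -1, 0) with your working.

0

reciprocity: (11977/286545) = +1·(286545/11977) since 11977 mod 4 = 1, 286545 mod 4 = 1; sign now +1
(286545/11977) = (11074/11977)   [reduce mod 11977]
11074 = 2^1·5537; (2/11977) = +1 since 11977 mod 8 = 1, so (11074/11977) = (+1)^1·(5537/11977); sign now +1
reciprocity: (5537/11977) = +1·(11977/5537) since 5537 mod 4 = 1, 11977 mod 4 = 1; sign now +1
(11977/5537) = (903/5537)   [reduce mod 5537]
reciprocity: (903/5537) = +1·(5537/903) since 903 mod 4 = 3, 5537 mod 4 = 1; sign now +1
(5537/903) = (119/903)   [reduce mod 903]
reciprocity: (119/903) = -1·(903/119) since 119 mod 4 = 3, 903 mod 4 = 3; sign now -1
(903/119) = (70/119)   [reduce mod 119]
70 = 2^1·35; (2/119) = +1 since 119 mod 8 = 7, so (70/119) = (+1)^1·(35/119); sign now -1
reciprocity: (35/119) = -1·(119/35) since 35 mod 4 = 3, 119 mod 4 = 3; sign now +1
(119/35) = (14/35)   [reduce mod 35]
14 = 2^1·7; (2/35) = -1 since 35 mod 8 = 3, so (14/35) = (-1)^1·(7/35); sign now -1
reciprocity: (7/35) = -1·(35/7) since 7 mod 4 = 3, 35 mod 4 = 3; sign now +1
(35/7) = (0/7)   [reduce mod 7]
(0/7) = 0   [gcd(a, n) > 1]; final value = 0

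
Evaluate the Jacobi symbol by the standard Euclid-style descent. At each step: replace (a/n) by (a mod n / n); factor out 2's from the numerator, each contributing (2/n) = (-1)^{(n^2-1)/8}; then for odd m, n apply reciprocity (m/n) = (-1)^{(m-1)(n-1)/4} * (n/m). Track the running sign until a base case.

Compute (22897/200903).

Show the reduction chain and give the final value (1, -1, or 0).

flip (22897/200903) -> (200903/22897): both odd, 22897 mod 4 = 1, 200903 mod 4 = 3, so the flip contributes +1; sign now +1
(200903/22897): 200903 mod 22897 = 17727, so (200903/22897) = (17727/22897)
flip (17727/22897) -> (22897/17727): both odd, 17727 mod 4 = 3, 22897 mod 4 = 1, so the flip contributes +1; sign now +1
(22897/17727): 22897 mod 17727 = 5170, so (22897/17727) = (5170/17727)
factor out 2^1: 5170 = 2^1·2585; with 17727 mod 8 = 7, (2/17727) = +1; sign now +1; continue with (2585/17727)
flip (2585/17727) -> (17727/2585): both odd, 2585 mod 4 = 1, 17727 mod 4 = 3, so the flip contributes +1; sign now +1
(17727/2585): 17727 mod 2585 = 2217, so (17727/2585) = (2217/2585)
flip (2217/2585) -> (2585/2217): both odd, 2217 mod 4 = 1, 2585 mod 4 = 1, so the flip contributes +1; sign now +1
(2585/2217): 2585 mod 2217 = 368, so (2585/2217) = (368/2217)
factor out 2^4: 368 = 2^4·23; with 2217 mod 8 = 1, (2/2217) = +1; sign now +1; continue with (23/2217)
flip (23/2217) -> (2217/23): both odd, 23 mod 4 = 3, 2217 mod 4 = 1, so the flip contributes +1; sign now +1
(2217/23): 2217 mod 23 = 9, so (2217/23) = (9/23)
flip (9/23) -> (23/9): both odd, 9 mod 4 = 1, 23 mod 4 = 3, so the flip contributes +1; sign now +1
(23/9): 23 mod 9 = 5, so (23/9) = (5/9)
flip (5/9) -> (9/5): both odd, 5 mod 4 = 1, 9 mod 4 = 1, so the flip contributes +1; sign now +1
(9/5): 9 mod 5 = 4, so (9/5) = (4/5)
factor out 2^2: 4 = 2^2·1; with 5 mod 8 = 5, (2/5) = -1; sign now +1; continue with (1/5)
reached (1/5) = 1, so the symbol is +1

1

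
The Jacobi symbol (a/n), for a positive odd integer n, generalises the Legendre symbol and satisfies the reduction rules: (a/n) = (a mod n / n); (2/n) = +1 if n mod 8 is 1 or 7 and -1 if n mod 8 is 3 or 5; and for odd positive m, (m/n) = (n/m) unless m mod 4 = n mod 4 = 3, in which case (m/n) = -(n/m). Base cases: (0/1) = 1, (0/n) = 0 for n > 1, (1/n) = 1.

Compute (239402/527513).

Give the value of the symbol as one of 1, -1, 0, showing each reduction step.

-1

239402 = 2^1·119701; (2/527513) = +1 since 527513 mod 8 = 1, so (239402/527513) = (+1)^1·(119701/527513); sign now +1
reciprocity: (119701/527513) = +1·(527513/119701) since 119701 mod 4 = 1, 527513 mod 4 = 1; sign now +1
(527513/119701) = (48709/119701)   [reduce mod 119701]
reciprocity: (48709/119701) = +1·(119701/48709) since 48709 mod 4 = 1, 119701 mod 4 = 1; sign now +1
(119701/48709) = (22283/48709)   [reduce mod 48709]
reciprocity: (22283/48709) = +1·(48709/22283) since 22283 mod 4 = 3, 48709 mod 4 = 1; sign now +1
(48709/22283) = (4143/22283)   [reduce mod 22283]
reciprocity: (4143/22283) = -1·(22283/4143) since 4143 mod 4 = 3, 22283 mod 4 = 3; sign now -1
(22283/4143) = (1568/4143)   [reduce mod 4143]
1568 = 2^5·49; (2/4143) = +1 since 4143 mod 8 = 7, so (1568/4143) = (+1)^5·(49/4143); sign now -1
reciprocity: (49/4143) = +1·(4143/49) since 49 mod 4 = 1, 4143 mod 4 = 3; sign now -1
(4143/49) = (27/49)   [reduce mod 49]
reciprocity: (27/49) = +1·(49/27) since 27 mod 4 = 3, 49 mod 4 = 1; sign now -1
(49/27) = (22/27)   [reduce mod 27]
22 = 2^1·11; (2/27) = -1 since 27 mod 8 = 3, so (22/27) = (-1)^1·(11/27); sign now +1
reciprocity: (11/27) = -1·(27/11) since 11 mod 4 = 3, 27 mod 4 = 3; sign now -1
(27/11) = (5/11)   [reduce mod 11]
reciprocity: (5/11) = +1·(11/5) since 5 mod 4 = 1, 11 mod 4 = 3; sign now -1
(11/5) = (1/5)   [reduce mod 5]
(1/5) = 1; final value = sign = -1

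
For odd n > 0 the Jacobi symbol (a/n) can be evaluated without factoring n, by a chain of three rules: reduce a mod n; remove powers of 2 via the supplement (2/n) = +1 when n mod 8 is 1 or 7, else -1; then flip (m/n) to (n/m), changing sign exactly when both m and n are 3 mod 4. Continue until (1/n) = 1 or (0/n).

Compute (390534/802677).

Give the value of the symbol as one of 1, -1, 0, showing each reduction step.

0

factor out 2^1: 390534 = 2^1·195267; with 802677 mod 8 = 5, (2/802677) = -1; sign now -1; continue with (195267/802677)
flip (195267/802677) -> (802677/195267): both odd, 195267 mod 4 = 3, 802677 mod 4 = 1, so the flip contributes +1; sign now -1
(802677/195267): 802677 mod 195267 = 21609, so (802677/195267) = (21609/195267)
flip (21609/195267) -> (195267/21609): both odd, 21609 mod 4 = 1, 195267 mod 4 = 3, so the flip contributes +1; sign now -1
(195267/21609): 195267 mod 21609 = 786, so (195267/21609) = (786/21609)
factor out 2^1: 786 = 2^1·393; with 21609 mod 8 = 1, (2/21609) = +1; sign now -1; continue with (393/21609)
flip (393/21609) -> (21609/393): both odd, 393 mod 4 = 1, 21609 mod 4 = 1, so the flip contributes +1; sign now -1
(21609/393): 21609 mod 393 = 387, so (21609/393) = (387/393)
flip (387/393) -> (393/387): both odd, 387 mod 4 = 3, 393 mod 4 = 1, so the flip contributes +1; sign now -1
(393/387): 393 mod 387 = 6, so (393/387) = (6/387)
factor out 2^1: 6 = 2^1·3; with 387 mod 8 = 3, (2/387) = -1; sign now +1; continue with (3/387)
flip (3/387) -> (387/3): both odd, 3 mod 4 = 3, 387 mod 4 = 3, so the flip contributes -1; sign now -1
(387/3): 387 mod 3 = 0, so (387/3) = (0/3)
reached (0/3); gcd(a, n) > 1, so (0/3) = 0 and the symbol is 0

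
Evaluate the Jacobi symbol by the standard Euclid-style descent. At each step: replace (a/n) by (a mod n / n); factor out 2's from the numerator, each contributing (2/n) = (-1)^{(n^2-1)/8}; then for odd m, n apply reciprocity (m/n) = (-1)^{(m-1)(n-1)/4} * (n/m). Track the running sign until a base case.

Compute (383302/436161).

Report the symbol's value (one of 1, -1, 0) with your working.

383302 = 2^1·191651; (2/436161) = +1 since 436161 mod 8 = 1, so (383302/436161) = (+1)^1·(191651/436161); sign now +1
reciprocity: (191651/436161) = +1·(436161/191651) since 191651 mod 4 = 3, 436161 mod 4 = 1; sign now +1
(436161/191651) = (52859/191651)   [reduce mod 191651]
reciprocity: (52859/191651) = -1·(191651/52859) since 52859 mod 4 = 3, 191651 mod 4 = 3; sign now -1
(191651/52859) = (33074/52859)   [reduce mod 52859]
33074 = 2^1·16537; (2/52859) = -1 since 52859 mod 8 = 3, so (33074/52859) = (-1)^1·(16537/52859); sign now +1
reciprocity: (16537/52859) = +1·(52859/16537) since 16537 mod 4 = 1, 52859 mod 4 = 3; sign now +1
(52859/16537) = (3248/16537)   [reduce mod 16537]
3248 = 2^4·203; (2/16537) = +1 since 16537 mod 8 = 1, so (3248/16537) = (+1)^4·(203/16537); sign now +1
reciprocity: (203/16537) = +1·(16537/203) since 203 mod 4 = 3, 16537 mod 4 = 1; sign now +1
(16537/203) = (94/203)   [reduce mod 203]
94 = 2^1·47; (2/203) = -1 since 203 mod 8 = 3, so (94/203) = (-1)^1·(47/203); sign now -1
reciprocity: (47/203) = -1·(203/47) since 47 mod 4 = 3, 203 mod 4 = 3; sign now +1
(203/47) = (15/47)   [reduce mod 47]
reciprocity: (15/47) = -1·(47/15) since 15 mod 4 = 3, 47 mod 4 = 3; sign now -1
(47/15) = (2/15)   [reduce mod 15]
2 = 2^1·1; (2/15) = +1 since 15 mod 8 = 7, so (2/15) = (+1)^1·(1/15); sign now -1
(1/15) = 1; final value = sign = -1

-1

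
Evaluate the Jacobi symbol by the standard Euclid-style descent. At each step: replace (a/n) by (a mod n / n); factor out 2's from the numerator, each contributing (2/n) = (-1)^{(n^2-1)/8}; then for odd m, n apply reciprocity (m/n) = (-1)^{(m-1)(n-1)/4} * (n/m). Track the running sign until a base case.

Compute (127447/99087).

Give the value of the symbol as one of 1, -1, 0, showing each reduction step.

(127447/99087): 127447 mod 99087 = 28360, so (127447/99087) = (28360/99087)
factor out 2^3: 28360 = 2^3·3545; with 99087 mod 8 = 7, (2/99087) = +1; sign now +1; continue with (3545/99087)
flip (3545/99087) -> (99087/3545): both odd, 3545 mod 4 = 1, 99087 mod 4 = 3, so the flip contributes +1; sign now +1
(99087/3545): 99087 mod 3545 = 3372, so (99087/3545) = (3372/3545)
factor out 2^2: 3372 = 2^2·843; with 3545 mod 8 = 1, (2/3545) = +1; sign now +1; continue with (843/3545)
flip (843/3545) -> (3545/843): both odd, 843 mod 4 = 3, 3545 mod 4 = 1, so the flip contributes +1; sign now +1
(3545/843): 3545 mod 843 = 173, so (3545/843) = (173/843)
flip (173/843) -> (843/173): both odd, 173 mod 4 = 1, 843 mod 4 = 3, so the flip contributes +1; sign now +1
(843/173): 843 mod 173 = 151, so (843/173) = (151/173)
flip (151/173) -> (173/151): both odd, 151 mod 4 = 3, 173 mod 4 = 1, so the flip contributes +1; sign now +1
(173/151): 173 mod 151 = 22, so (173/151) = (22/151)
factor out 2^1: 22 = 2^1·11; with 151 mod 8 = 7, (2/151) = +1; sign now +1; continue with (11/151)
flip (11/151) -> (151/11): both odd, 11 mod 4 = 3, 151 mod 4 = 3, so the flip contributes -1; sign now -1
(151/11): 151 mod 11 = 8, so (151/11) = (8/11)
factor out 2^3: 8 = 2^3·1; with 11 mod 8 = 3, (2/11) = -1; sign now +1; continue with (1/11)
reached (1/11) = 1, so the symbol is +1

1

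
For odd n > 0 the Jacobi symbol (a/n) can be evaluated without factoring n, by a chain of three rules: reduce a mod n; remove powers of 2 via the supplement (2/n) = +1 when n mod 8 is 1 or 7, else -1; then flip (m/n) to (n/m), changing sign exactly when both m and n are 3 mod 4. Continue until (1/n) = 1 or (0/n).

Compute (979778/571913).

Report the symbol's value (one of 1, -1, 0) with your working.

1

(979778/571913) = (407865/571913)   [reduce mod 571913]
reciprocity: (407865/571913) = +1·(571913/407865) since 407865 mod 4 = 1, 571913 mod 4 = 1; sign now +1
(571913/407865) = (164048/407865)   [reduce mod 407865]
164048 = 2^4·10253; (2/407865) = +1 since 407865 mod 8 = 1, so (164048/407865) = (+1)^4·(10253/407865); sign now +1
reciprocity: (10253/407865) = +1·(407865/10253) since 10253 mod 4 = 1, 407865 mod 4 = 1; sign now +1
(407865/10253) = (7998/10253)   [reduce mod 10253]
7998 = 2^1·3999; (2/10253) = -1 since 10253 mod 8 = 5, so (7998/10253) = (-1)^1·(3999/10253); sign now -1
reciprocity: (3999/10253) = +1·(10253/3999) since 3999 mod 4 = 3, 10253 mod 4 = 1; sign now -1
(10253/3999) = (2255/3999)   [reduce mod 3999]
reciprocity: (2255/3999) = -1·(3999/2255) since 2255 mod 4 = 3, 3999 mod 4 = 3; sign now +1
(3999/2255) = (1744/2255)   [reduce mod 2255]
1744 = 2^4·109; (2/2255) = +1 since 2255 mod 8 = 7, so (1744/2255) = (+1)^4·(109/2255); sign now +1
reciprocity: (109/2255) = +1·(2255/109) since 109 mod 4 = 1, 2255 mod 4 = 3; sign now +1
(2255/109) = (75/109)   [reduce mod 109]
reciprocity: (75/109) = +1·(109/75) since 75 mod 4 = 3, 109 mod 4 = 1; sign now +1
(109/75) = (34/75)   [reduce mod 75]
34 = 2^1·17; (2/75) = -1 since 75 mod 8 = 3, so (34/75) = (-1)^1·(17/75); sign now -1
reciprocity: (17/75) = +1·(75/17) since 17 mod 4 = 1, 75 mod 4 = 3; sign now -1
(75/17) = (7/17)   [reduce mod 17]
reciprocity: (7/17) = +1·(17/7) since 7 mod 4 = 3, 17 mod 4 = 1; sign now -1
(17/7) = (3/7)   [reduce mod 7]
reciprocity: (3/7) = -1·(7/3) since 3 mod 4 = 3, 7 mod 4 = 3; sign now +1
(7/3) = (1/3)   [reduce mod 3]
(1/3) = 1; final value = sign = +1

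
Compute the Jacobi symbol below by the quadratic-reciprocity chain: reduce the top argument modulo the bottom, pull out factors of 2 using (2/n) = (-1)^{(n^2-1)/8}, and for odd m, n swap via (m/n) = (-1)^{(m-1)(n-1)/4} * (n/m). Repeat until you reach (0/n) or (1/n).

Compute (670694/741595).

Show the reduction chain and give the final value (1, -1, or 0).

-1

670694 = 2^1·335347; (2/741595) = -1 since 741595 mod 8 = 3, so (670694/741595) = (-1)^1·(335347/741595); sign now -1
reciprocity: (335347/741595) = -1·(741595/335347) since 335347 mod 4 = 3, 741595 mod 4 = 3; sign now +1
(741595/335347) = (70901/335347)   [reduce mod 335347]
reciprocity: (70901/335347) = +1·(335347/70901) since 70901 mod 4 = 1, 335347 mod 4 = 3; sign now +1
(335347/70901) = (51743/70901)   [reduce mod 70901]
reciprocity: (51743/70901) = +1·(70901/51743) since 51743 mod 4 = 3, 70901 mod 4 = 1; sign now +1
(70901/51743) = (19158/51743)   [reduce mod 51743]
19158 = 2^1·9579; (2/51743) = +1 since 51743 mod 8 = 7, so (19158/51743) = (+1)^1·(9579/51743); sign now +1
reciprocity: (9579/51743) = -1·(51743/9579) since 9579 mod 4 = 3, 51743 mod 4 = 3; sign now -1
(51743/9579) = (3848/9579)   [reduce mod 9579]
3848 = 2^3·481; (2/9579) = -1 since 9579 mod 8 = 3, so (3848/9579) = (-1)^3·(481/9579); sign now +1
reciprocity: (481/9579) = +1·(9579/481) since 481 mod 4 = 1, 9579 mod 4 = 3; sign now +1
(9579/481) = (440/481)   [reduce mod 481]
440 = 2^3·55; (2/481) = +1 since 481 mod 8 = 1, so (440/481) = (+1)^3·(55/481); sign now +1
reciprocity: (55/481) = +1·(481/55) since 55 mod 4 = 3, 481 mod 4 = 1; sign now +1
(481/55) = (41/55)   [reduce mod 55]
reciprocity: (41/55) = +1·(55/41) since 41 mod 4 = 1, 55 mod 4 = 3; sign now +1
(55/41) = (14/41)   [reduce mod 41]
14 = 2^1·7; (2/41) = +1 since 41 mod 8 = 1, so (14/41) = (+1)^1·(7/41); sign now +1
reciprocity: (7/41) = +1·(41/7) since 7 mod 4 = 3, 41 mod 4 = 1; sign now +1
(41/7) = (6/7)   [reduce mod 7]
6 = 2^1·3; (2/7) = +1 since 7 mod 8 = 7, so (6/7) = (+1)^1·(3/7); sign now +1
reciprocity: (3/7) = -1·(7/3) since 3 mod 4 = 3, 7 mod 4 = 3; sign now -1
(7/3) = (1/3)   [reduce mod 3]
(1/3) = 1; final value = sign = -1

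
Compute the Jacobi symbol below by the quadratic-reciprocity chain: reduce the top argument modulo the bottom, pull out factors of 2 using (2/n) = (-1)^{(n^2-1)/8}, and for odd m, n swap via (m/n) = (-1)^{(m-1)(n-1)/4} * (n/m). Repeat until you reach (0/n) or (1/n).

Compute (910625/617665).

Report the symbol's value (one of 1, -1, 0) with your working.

0

(910625/617665) = (292960/617665)   [reduce mod 617665]
292960 = 2^5·9155; (2/617665) = +1 since 617665 mod 8 = 1, so (292960/617665) = (+1)^5·(9155/617665); sign now +1
reciprocity: (9155/617665) = +1·(617665/9155) since 9155 mod 4 = 3, 617665 mod 4 = 1; sign now +1
(617665/9155) = (4280/9155)   [reduce mod 9155]
4280 = 2^3·535; (2/9155) = -1 since 9155 mod 8 = 3, so (4280/9155) = (-1)^3·(535/9155); sign now -1
reciprocity: (535/9155) = -1·(9155/535) since 535 mod 4 = 3, 9155 mod 4 = 3; sign now +1
(9155/535) = (60/535)   [reduce mod 535]
60 = 2^2·15; (2/535) = +1 since 535 mod 8 = 7, so (60/535) = (+1)^2·(15/535); sign now +1
reciprocity: (15/535) = -1·(535/15) since 15 mod 4 = 3, 535 mod 4 = 3; sign now -1
(535/15) = (10/15)   [reduce mod 15]
10 = 2^1·5; (2/15) = +1 since 15 mod 8 = 7, so (10/15) = (+1)^1·(5/15); sign now -1
reciprocity: (5/15) = +1·(15/5) since 5 mod 4 = 1, 15 mod 4 = 3; sign now -1
(15/5) = (0/5)   [reduce mod 5]
(0/5) = 0   [gcd(a, n) > 1]; final value = 0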